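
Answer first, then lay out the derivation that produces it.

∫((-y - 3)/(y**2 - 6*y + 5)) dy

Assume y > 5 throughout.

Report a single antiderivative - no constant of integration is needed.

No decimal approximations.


The answer is -2*log(y - 5) + log(y - 1).
Step 1. Decompose ∫((-y - 3)/(y**2 - 6*y + 5)) dy by partial fractions, (-y - 3)/(y**2 - 6*y + 5) = 1/(y - 1) - 2/(y - 5): now ∫(-2/(y - 5)) dy + ∫(1/(y - 1)) dy.
Step 2. Evaluate the standard form [assuming y > 5]: now -2*log(y - 5) + ∫(1/(y - 1)) dy.
Step 3. Evaluate the standard form [assuming y > 1]: now -2*log(y - 5) + log(y - 1).
Answer: -2*log(y - 5) + log(y - 1).


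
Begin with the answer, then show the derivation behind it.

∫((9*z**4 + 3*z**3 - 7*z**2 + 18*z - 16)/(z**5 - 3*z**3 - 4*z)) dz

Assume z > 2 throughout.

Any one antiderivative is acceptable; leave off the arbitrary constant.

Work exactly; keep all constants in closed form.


The answer is 4*log(z) + 4*log(z - 2) + log(z + 2) - 3*atan(z).
Step 1. Decompose ∫((9*z**4 + 3*z**3 - 7*z**2 + 18*z - 16)/(z**5 - 3*z**3 - 4*z)) dz by partial fractions, (9*z**4 + 3*z**3 - 7*z**2 + 18*z - 16)/(z**5 - 3*z**3 - 4*z) = -3/(z**2 + 1) + 1/(z + 2) + 4/(z - 2) + 4/z: now ∫(4/z) dz + ∫(4/(z - 2)) dz + ∫(1/(z + 2)) dz + ∫(-3/(z**2 + 1)) dz.
Step 2. Evaluate the standard form [assuming z > 2]: now 4*log(z - 2) + ∫(4/z) dz + ∫(1/(z + 2)) dz + ∫(-3/(z**2 + 1)) dz.
Step 3. Evaluate the standard form [assuming z > -2]: now 4*log(z - 2) + log(z + 2) + ∫(4/z) dz + ∫(-3/(z**2 + 1)) dz.
Step 4. Evaluate the standard form [assuming z > 0]: now 4*log(z) + 4*log(z - 2) + log(z + 2) + ∫(-3/(z**2 + 1)) dz.
Step 5. Evaluate the standard form: now 4*log(z) + 4*log(z - 2) + log(z + 2) - 3*atan(z).
Answer: 4*log(z) + 4*log(z - 2) + log(z + 2) - 3*atan(z).


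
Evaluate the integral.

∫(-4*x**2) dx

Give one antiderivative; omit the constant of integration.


Answer: -4*x**3/3.


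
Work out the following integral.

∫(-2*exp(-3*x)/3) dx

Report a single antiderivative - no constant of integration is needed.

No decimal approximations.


Answer: 2*exp(-3*x)/9.


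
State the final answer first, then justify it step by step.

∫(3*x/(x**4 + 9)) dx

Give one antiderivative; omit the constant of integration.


The answer is atan(x**2/3)/2.
Step 1. Substitute u = x**2, turning ∫(3*x/(x**4 + 9)) dx into ∫(3/(2*(u**2 + 9))) du: now ∫(3/(2*(u**2 + 9))) du.
Step 2. Evaluate the standard form: now atan(u/3)/2.
Step 3. Substitute back u = x**2: now atan(x**2/3)/2.
Answer: atan(x**2/3)/2.


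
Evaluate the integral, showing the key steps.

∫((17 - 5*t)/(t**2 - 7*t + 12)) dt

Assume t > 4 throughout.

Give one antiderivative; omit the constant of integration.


Step 1. Decompose ∫((17 - 5*t)/(t**2 - 7*t + 12)) dt by partial fractions, (17 - 5*t)/(t**2 - 7*t + 12) = -2/(t - 3) - 3/(t - 4): now ∫(-3/(t - 4)) dt + ∫(-2/(t - 3)) dt.
Step 2. Evaluate the standard form [assuming t > 3]: now -2*log(t - 3) + ∫(-3/(t - 4)) dt.
Step 3. Evaluate the standard form [assuming t > 4]: now -3*log(t - 4) - 2*log(t - 3).
Answer: -3*log(t - 4) - 2*log(t - 3).


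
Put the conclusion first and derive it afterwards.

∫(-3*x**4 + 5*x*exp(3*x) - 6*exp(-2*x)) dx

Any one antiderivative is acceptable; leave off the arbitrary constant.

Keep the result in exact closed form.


The answer is -3*x**5/5 + 5*x*exp(3*x)/3 - 5*exp(3*x)/9 + 3*exp(-2*x).
Step 1. Rewrite: now ∫(-3*x**4) dx + ∫(5*x*exp(3*x)) dx + ∫(-6*exp(-2*x)) dx.
Step 2. Integrate ∫(5*x*exp(3*x)) dx by parts with u = x, dv = (5*exp(3*x)) dx, so v = 5*exp(3*x)/3: now 5*x*exp(3*x)/3 + ∫(-3*x**4) dx + ∫(-6*exp(-2*x)) dx + ∫(-5*exp(3*x)/3) dx.
Step 3. Evaluate the standard form: now 5*x*exp(3*x)/3 - 5*exp(3*x)/9 + ∫(-3*x**4) dx + ∫(-6*exp(-2*x)) dx.
Step 4. Evaluate the standard form: now -3*x**5/5 + 5*x*exp(3*x)/3 - 5*exp(3*x)/9 + ∫(-6*exp(-2*x)) dx.
Step 5. Evaluate the standard form: now -3*x**5/5 + 5*x*exp(3*x)/3 - 5*exp(3*x)/9 + 3*exp(-2*x).
Answer: -3*x**5/5 + 5*x*exp(3*x)/3 - 5*exp(3*x)/9 + 3*exp(-2*x).


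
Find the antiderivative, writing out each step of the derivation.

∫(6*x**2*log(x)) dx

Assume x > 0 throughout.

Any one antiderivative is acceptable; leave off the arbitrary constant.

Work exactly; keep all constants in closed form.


Step 1. Integrate ∫(6*x**2*log(x)) dx by parts with u = log(x), dv = (6*x**2) dx, so v = 2*x**3 [assuming x > 0]: now 2*x**3*log(x) + ∫(-2*x**2) dx.
Step 2. Evaluate the standard form: now 2*x**3*log(x) - 2*x**3/3.
Answer: 2*x**3*log(x) - 2*x**3/3.


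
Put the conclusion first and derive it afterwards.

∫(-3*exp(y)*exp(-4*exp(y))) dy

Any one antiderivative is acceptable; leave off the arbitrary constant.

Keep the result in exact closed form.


The answer is 3*exp(-4*exp(y))/4.
Step 1. Substitute u = exp(y), turning ∫(-3*exp(y)*exp(-4*exp(y))) dy into ∫(-3*exp(-4*u)) du: now ∫(-3*exp(-4*u)) du.
Step 2. Evaluate the standard form: now 3*exp(-4*u)/4.
Step 3. Substitute back u = exp(y): now 3*exp(-4*exp(y))/4.
Answer: 3*exp(-4*exp(y))/4.


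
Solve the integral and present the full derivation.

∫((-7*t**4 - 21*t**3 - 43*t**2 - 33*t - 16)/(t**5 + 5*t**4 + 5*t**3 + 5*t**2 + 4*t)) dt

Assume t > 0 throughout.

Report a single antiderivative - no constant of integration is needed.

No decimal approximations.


Step 1. Decompose ∫((-7*t**4 - 21*t**3 - 43*t**2 - 33*t - 16)/(t**5 + 5*t**4 + 5*t**3 + 5*t**2 + 4*t)) dt by partial fractions, (-7*t**4 - 21*t**3 - 43*t**2 - 33*t - 16)/(t**5 + 5*t**4 + 5*t**3 + 5*t**2 + 4*t) = -4/(t**2 + 1) - 5/(t + 4) + 2/(t + 1) - 4/t: now ∫(-4/t) dt + ∫(2/(t + 1)) dt + ∫(-5/(t + 4)) dt + ∫(-4/(t**2 + 1)) dt.
Step 2. Evaluate the standard form [assuming t > 0]: now -4*log(t) + ∫(2/(t + 1)) dt + ∫(-5/(t + 4)) dt + ∫(-4/(t**2 + 1)) dt.
Step 3. Evaluate the standard form [assuming t > -1]: now -4*log(t) + 2*log(t + 1) + ∫(-5/(t + 4)) dt + ∫(-4/(t**2 + 1)) dt.
Step 4. Evaluate the standard form [assuming t > -4]: now -4*log(t) + 2*log(t + 1) - 5*log(t + 4) + ∫(-4/(t**2 + 1)) dt.
Step 5. Evaluate the standard form: now -4*log(t) + 2*log(t + 1) - 5*log(t + 4) - 4*atan(t).
Answer: -4*log(t) + 2*log(t + 1) - 5*log(t + 4) - 4*atan(t).


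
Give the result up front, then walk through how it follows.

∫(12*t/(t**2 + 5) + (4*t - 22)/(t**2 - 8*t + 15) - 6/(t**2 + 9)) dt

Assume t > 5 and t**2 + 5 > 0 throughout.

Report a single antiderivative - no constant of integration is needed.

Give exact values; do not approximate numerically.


The answer is -log(t - 5) + 5*log(t - 3) + 6*log(t**2 + 5) - 2*atan(t/3).
Step 1. Rewrite: now ∫(12*t/(t**2 + 5)) dt + ∫((4*t - 22)/(t**2 - 8*t + 15)) dt + ∫(-6/(t**2 + 9)) dt.
Step 2. Evaluate the standard form: now -2*atan(t/3) + ∫(12*t/(t**2 + 5)) dt + ∫((4*t - 22)/(t**2 - 8*t + 15)) dt.
Step 3. Decompose ∫((4*t - 22)/(t**2 - 8*t + 15)) dt by partial fractions, (4*t - 22)/(t**2 - 8*t + 15) = 5/(t - 3) - 1/(t - 5): now -2*atan(t/3) + ∫(12*t/(t**2 + 5)) dt + ∫(-1/(t - 5)) dt + ∫(5/(t - 3)) dt.
Step 4. Evaluate the standard form [assuming t > 5]: now -log(t - 5) - 2*atan(t/3) + ∫(12*t/(t**2 + 5)) dt + ∫(5/(t - 3)) dt.
Step 5. Evaluate the standard form [assuming t > 3]: now -log(t - 5) + 5*log(t - 3) - 2*atan(t/3) + ∫(12*t/(t**2 + 5)) dt.
Step 6. Substitute u = t**2 + 5, turning ∫(12*t/(t**2 + 5)) dt into ∫(6/u) du: now -log(t - 5) + 5*log(t - 3) - 2*atan(t/3) + ∫(6/u) du.
Step 7. Evaluate the standard form [assuming u > 0]: now 6*log(u) - log(t - 5) + 5*log(t - 3) - 2*atan(t/3).
Step 8. Substitute back u = t**2 + 5: now -log(t - 5) + 5*log(t - 3) + 6*log(t**2 + 5) - 2*atan(t/3).
Answer: -log(t - 5) + 5*log(t - 3) + 6*log(t**2 + 5) - 2*atan(t/3).


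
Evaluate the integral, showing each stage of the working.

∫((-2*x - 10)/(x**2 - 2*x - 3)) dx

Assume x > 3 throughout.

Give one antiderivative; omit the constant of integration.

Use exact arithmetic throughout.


Step 1. Decompose ∫((-2*x - 10)/(x**2 - 2*x - 3)) dx by partial fractions, (-2*x - 10)/(x**2 - 2*x - 3) = 2/(x + 1) - 4/(x - 3): now ∫(-4/(x - 3)) dx + ∫(2/(x + 1)) dx.
Step 2. Evaluate the standard form [assuming x > -1]: now 2*log(x + 1) + ∫(-4/(x - 3)) dx.
Step 3. Evaluate the standard form [assuming x > 3]: now -4*log(x - 3) + 2*log(x + 1).
Answer: -4*log(x - 3) + 2*log(x + 1).


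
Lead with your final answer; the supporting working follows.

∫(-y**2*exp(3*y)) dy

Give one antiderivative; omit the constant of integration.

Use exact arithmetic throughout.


The answer is -y**2*exp(3*y)/3 + 2*y*exp(3*y)/9 - 2*exp(3*y)/27.
Step 1. Integrate ∫(-y**2*exp(3*y)) dy by parts with u = y**2, dv = (-exp(3*y)) dy, so v = -exp(3*y)/3: now -y**2*exp(3*y)/3 + ∫(2*y*exp(3*y)/3) dy.
Step 2. Integrate ∫(2*y*exp(3*y)/3) dy by parts with u = y, dv = (2*exp(3*y)/3) dy, so v = 2*exp(3*y)/9: now -y**2*exp(3*y)/3 + 2*y*exp(3*y)/9 + ∫(-2*exp(3*y)/9) dy.
Step 3. Evaluate the standard form: now -y**2*exp(3*y)/3 + 2*y*exp(3*y)/9 - 2*exp(3*y)/27.
Answer: -y**2*exp(3*y)/3 + 2*y*exp(3*y)/9 - 2*exp(3*y)/27.


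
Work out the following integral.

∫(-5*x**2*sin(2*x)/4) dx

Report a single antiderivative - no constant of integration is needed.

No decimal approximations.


Answer: 5*x**2*cos(2*x)/8 - 5*x*sin(2*x)/8 - 5*cos(2*x)/16.


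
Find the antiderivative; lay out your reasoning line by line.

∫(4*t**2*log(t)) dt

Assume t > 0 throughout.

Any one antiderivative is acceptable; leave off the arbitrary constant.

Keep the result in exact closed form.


Step 1. Integrate ∫(4*t**2*log(t)) dt by parts with u = log(t), dv = (4*t**2) dt, so v = 4*t**3/3 [assuming t > 0]: now 4*t**3*log(t)/3 + ∫(-4*t**2/3) dt.
Step 2. Evaluate the standard form: now 4*t**3*log(t)/3 - 4*t**3/9.
Answer: 4*t**3*log(t)/3 - 4*t**3/9.


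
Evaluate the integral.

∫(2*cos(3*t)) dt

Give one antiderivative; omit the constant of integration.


Answer: 2*sin(3*t)/3.


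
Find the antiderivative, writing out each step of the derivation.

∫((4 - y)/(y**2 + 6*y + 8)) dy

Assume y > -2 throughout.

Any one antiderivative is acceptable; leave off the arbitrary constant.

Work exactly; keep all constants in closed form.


Step 1. Decompose ∫((4 - y)/(y**2 + 6*y + 8)) dy by partial fractions, (4 - y)/(y**2 + 6*y + 8) = -4/(y + 4) + 3/(y + 2): now ∫(3/(y + 2)) dy + ∫(-4/(y + 4)) dy.
Step 2. Evaluate the standard form [assuming y > -4]: now -4*log(y + 4) + ∫(3/(y + 2)) dy.
Step 3. Evaluate the standard form [assuming y > -2]: now 3*log(y + 2) - 4*log(y + 4).
Answer: 3*log(y + 2) - 4*log(y + 4).


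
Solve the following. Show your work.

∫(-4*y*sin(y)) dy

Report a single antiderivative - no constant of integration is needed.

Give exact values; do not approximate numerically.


Step 1. Integrate ∫(-4*y*sin(y)) dy by parts with u = y, dv = (-4*sin(y)) dy, so v = 4*cos(y): now 4*y*cos(y) + ∫(-4*cos(y)) dy.
Step 2. Evaluate the standard form: now 4*y*cos(y) - 4*sin(y).
Answer: 4*y*cos(y) - 4*sin(y).


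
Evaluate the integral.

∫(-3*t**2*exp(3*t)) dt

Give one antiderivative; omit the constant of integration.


Answer: -t**2*exp(3*t) + 2*t*exp(3*t)/3 - 2*exp(3*t)/9.


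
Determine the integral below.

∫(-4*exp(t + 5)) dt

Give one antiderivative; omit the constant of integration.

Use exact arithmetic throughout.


Answer: -4*exp(t + 5).


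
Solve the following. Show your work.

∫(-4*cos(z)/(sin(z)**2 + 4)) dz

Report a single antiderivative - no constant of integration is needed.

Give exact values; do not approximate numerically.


Step 1. Substitute u = sin(z), turning ∫(-4*cos(z)/(sin(z)**2 + 4)) dz into ∫(-4/(u**2 + 4)) du: now ∫(-4/(u**2 + 4)) du.
Step 2. Evaluate the standard form: now -2*atan(u/2).
Step 3. Substitute back u = sin(z): now -2*atan(sin(z)/2).
Answer: -2*atan(sin(z)/2).


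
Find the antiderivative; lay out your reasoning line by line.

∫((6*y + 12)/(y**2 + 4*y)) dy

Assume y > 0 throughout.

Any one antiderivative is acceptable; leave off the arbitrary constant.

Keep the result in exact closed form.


Step 1. Decompose ∫((6*y + 12)/(y**2 + 4*y)) dy by partial fractions, (6*y + 12)/(y**2 + 4*y) = 3/(y + 4) + 3/y: now ∫(3/y) dy + ∫(3/(y + 4)) dy.
Step 2. Evaluate the standard form [assuming y > -4]: now 3*log(y + 4) + ∫(3/y) dy.
Step 3. Evaluate the standard form [assuming y > 0]: now 3*log(y) + 3*log(y + 4).
Answer: 3*log(y) + 3*log(y + 4).


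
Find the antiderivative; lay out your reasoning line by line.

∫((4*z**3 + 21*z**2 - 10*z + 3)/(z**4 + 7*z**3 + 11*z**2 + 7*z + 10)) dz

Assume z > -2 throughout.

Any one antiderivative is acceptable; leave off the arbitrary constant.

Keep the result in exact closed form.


Step 1. Decompose ∫((4*z**3 + 21*z**2 - 10*z + 3)/(z**4 + 7*z**3 + 11*z**2 + 7*z + 10)) dz by partial fractions, (4*z**3 + 21*z**2 - 10*z + 3)/(z**4 + 7*z**3 + 11*z**2 + 7*z + 10) = -2/(z**2 + 1) - 1/(z + 5) + 5/(z + 2): now ∫(5/(z + 2)) dz + ∫(-1/(z + 5)) dz + ∫(-2/(z**2 + 1)) dz.
Step 2. Evaluate the standard form [assuming z > -2]: now 5*log(z + 2) + ∫(-1/(z + 5)) dz + ∫(-2/(z**2 + 1)) dz.
Step 3. Evaluate the standard form [assuming z > -5]: now 5*log(z + 2) - log(z + 5) + ∫(-2/(z**2 + 1)) dz.
Step 4. Evaluate the standard form: now 5*log(z + 2) - log(z + 5) - 2*atan(z).
Answer: 5*log(z + 2) - log(z + 5) - 2*atan(z).


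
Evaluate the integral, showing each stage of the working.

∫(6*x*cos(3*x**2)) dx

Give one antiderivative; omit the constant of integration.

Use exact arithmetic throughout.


Step 1. Substitute u = x**2, turning ∫(6*x*cos(3*x**2)) dx into ∫(3*cos(3*u)) du: now ∫(3*cos(3*u)) du.
Step 2. Evaluate the standard form: now sin(3*u).
Step 3. Substitute back u = x**2: now sin(3*x**2).
Answer: sin(3*x**2).


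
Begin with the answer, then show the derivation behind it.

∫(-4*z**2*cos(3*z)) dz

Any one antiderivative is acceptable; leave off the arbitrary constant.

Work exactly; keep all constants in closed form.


The answer is -4*z**2*sin(3*z)/3 - 8*z*cos(3*z)/9 + 8*sin(3*z)/27.
Step 1. Integrate ∫(-4*z**2*cos(3*z)) dz by parts with u = z**2, dv = (-4*cos(3*z)) dz, so v = -4*sin(3*z)/3: now -4*z**2*sin(3*z)/3 + ∫(8*z*sin(3*z)/3) dz.
Step 2. Integrate ∫(8*z*sin(3*z)/3) dz by parts with u = z, dv = (8*sin(3*z)/3) dz, so v = -8*cos(3*z)/9: now -4*z**2*sin(3*z)/3 - 8*z*cos(3*z)/9 + ∫(8*cos(3*z)/9) dz.
Step 3. Evaluate the standard form: now -4*z**2*sin(3*z)/3 - 8*z*cos(3*z)/9 + 8*sin(3*z)/27.
Answer: -4*z**2*sin(3*z)/3 - 8*z*cos(3*z)/9 + 8*sin(3*z)/27.


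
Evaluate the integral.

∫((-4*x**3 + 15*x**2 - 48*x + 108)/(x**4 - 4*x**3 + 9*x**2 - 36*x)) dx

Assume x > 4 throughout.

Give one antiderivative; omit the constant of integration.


Answer: -3*log(x) - log(x - 4) + atan(x/3).


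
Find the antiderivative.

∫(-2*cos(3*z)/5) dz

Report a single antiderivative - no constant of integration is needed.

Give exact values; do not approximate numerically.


Answer: -2*sin(3*z)/15.


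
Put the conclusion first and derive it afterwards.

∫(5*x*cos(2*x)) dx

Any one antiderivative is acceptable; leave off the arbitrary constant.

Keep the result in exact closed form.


The answer is 5*x*sin(2*x)/2 + 5*cos(2*x)/4.
Step 1. Integrate ∫(5*x*cos(2*x)) dx by parts with u = x, dv = (5*cos(2*x)) dx, so v = 5*sin(2*x)/2: now 5*x*sin(2*x)/2 + ∫(-5*sin(2*x)/2) dx.
Step 2. Evaluate the standard form: now 5*x*sin(2*x)/2 + 5*cos(2*x)/4.
Answer: 5*x*sin(2*x)/2 + 5*cos(2*x)/4.


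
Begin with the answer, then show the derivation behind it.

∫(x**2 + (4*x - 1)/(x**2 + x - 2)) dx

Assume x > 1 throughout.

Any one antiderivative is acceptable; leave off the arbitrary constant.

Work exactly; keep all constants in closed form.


The answer is x**3/3 + log(x - 1) + 3*log(x + 2).
Step 1. Rewrite: now ∫(x**2) dx + ∫((4*x - 1)/(x**2 + x - 2)) dx.
Step 2. Decompose ∫((4*x - 1)/(x**2 + x - 2)) dx by partial fractions, (4*x - 1)/(x**2 + x - 2) = 3/(x + 2) + 1/(x - 1): now ∫(x**2) dx + ∫(1/(x - 1)) dx + ∫(3/(x + 2)) dx.
Step 3. Evaluate the standard form [assuming x > -2]: now 3*log(x + 2) + ∫(x**2) dx + ∫(1/(x - 1)) dx.
Step 4. Evaluate the standard form [assuming x > 1]: now log(x - 1) + 3*log(x + 2) + ∫(x**2) dx.
Step 5. Evaluate the standard form: now x**3/3 + log(x - 1) + 3*log(x + 2).
Answer: x**3/3 + log(x - 1) + 3*log(x + 2).


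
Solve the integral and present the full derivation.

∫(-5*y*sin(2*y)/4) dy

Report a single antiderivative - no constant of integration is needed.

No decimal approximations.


Step 1. Integrate ∫(-5*y*sin(2*y)/4) dy by parts with u = y, dv = (-5*sin(2*y)/4) dy, so v = 5*cos(2*y)/8: now 5*y*cos(2*y)/8 + ∫(-5*cos(2*y)/8) dy.
Step 2. Evaluate the standard form: now 5*y*cos(2*y)/8 - 5*sin(2*y)/16.
Answer: 5*y*cos(2*y)/8 - 5*sin(2*y)/16.


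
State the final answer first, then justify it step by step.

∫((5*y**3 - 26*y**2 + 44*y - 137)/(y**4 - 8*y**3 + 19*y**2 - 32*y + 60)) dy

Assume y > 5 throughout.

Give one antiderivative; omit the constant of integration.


The answer is log(y - 5) + 4*log(y - 3) - 3*atan(y/2)/2.
Step 1. Decompose ∫((5*y**3 - 26*y**2 + 44*y - 137)/(y**4 - 8*y**3 + 19*y**2 - 32*y + 60)) dy by partial fractions, (5*y**3 - 26*y**2 + 44*y - 137)/(y**4 - 8*y**3 + 19*y**2 - 32*y + 60) = -3/(y**2 + 4) + 4/(y - 3) + 1/(y - 5): now ∫(1/(y - 5)) dy + ∫(4/(y - 3)) dy + ∫(-3/(y**2 + 4)) dy.
Step 2. Evaluate the standard form [assuming y > 5]: now log(y - 5) + ∫(4/(y - 3)) dy + ∫(-3/(y**2 + 4)) dy.
Step 3. Evaluate the standard form [assuming y > 3]: now log(y - 5) + 4*log(y - 3) + ∫(-3/(y**2 + 4)) dy.
Step 4. Evaluate the standard form: now log(y - 5) + 4*log(y - 3) - 3*atan(y/2)/2.
Answer: log(y - 5) + 4*log(y - 3) - 3*atan(y/2)/2.


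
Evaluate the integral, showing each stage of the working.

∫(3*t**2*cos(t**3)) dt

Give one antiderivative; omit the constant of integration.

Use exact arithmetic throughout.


Step 1. Substitute u = t**3, turning ∫(3*t**2*cos(t**3)) dt into ∫(cos(u)) du: now ∫(cos(u)) du.
Step 2. Evaluate the standard form: now sin(u).
Step 3. Substitute back u = t**3: now sin(t**3).
Answer: sin(t**3).


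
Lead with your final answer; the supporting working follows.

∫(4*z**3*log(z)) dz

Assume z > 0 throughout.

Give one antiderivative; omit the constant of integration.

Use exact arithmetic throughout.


The answer is z**4*log(z) - z**4/4.
Step 1. Integrate ∫(4*z**3*log(z)) dz by parts with u = log(z), dv = (4*z**3) dz, so v = z**4 [assuming z > 0]: now z**4*log(z) + ∫(-z**3) dz.
Step 2. Evaluate the standard form: now z**4*log(z) - z**4/4.
Answer: z**4*log(z) - z**4/4.


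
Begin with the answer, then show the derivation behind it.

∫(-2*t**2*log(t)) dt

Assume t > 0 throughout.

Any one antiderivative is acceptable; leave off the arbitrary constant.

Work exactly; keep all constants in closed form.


The answer is -2*t**3*log(t)/3 + 2*t**3/9.
Step 1. Integrate ∫(-2*t**2*log(t)) dt by parts with u = log(t), dv = (-2*t**2) dt, so v = -2*t**3/3 [assuming t > 0]: now -2*t**3*log(t)/3 + ∫(2*t**2/3) dt.
Step 2. Evaluate the standard form: now -2*t**3*log(t)/3 + 2*t**3/9.
Answer: -2*t**3*log(t)/3 + 2*t**3/9.


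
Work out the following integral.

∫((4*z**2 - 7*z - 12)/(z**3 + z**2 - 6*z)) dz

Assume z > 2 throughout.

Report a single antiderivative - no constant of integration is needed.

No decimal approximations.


Answer: 2*log(z) - log(z - 2) + 3*log(z + 3).


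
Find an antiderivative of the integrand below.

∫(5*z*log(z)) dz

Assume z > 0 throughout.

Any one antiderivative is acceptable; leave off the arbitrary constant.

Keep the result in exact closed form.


Answer: 5*z**2*log(z)/2 - 5*z**2/4.


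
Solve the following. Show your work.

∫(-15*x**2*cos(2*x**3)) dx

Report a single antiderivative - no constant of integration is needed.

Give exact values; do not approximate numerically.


Step 1. Substitute u = x**3, turning ∫(-15*x**2*cos(2*x**3)) dx into ∫(-5*cos(2*u)) du: now ∫(-5*cos(2*u)) du.
Step 2. Evaluate the standard form: now -5*sin(2*u)/2.
Step 3. Substitute back u = x**3: now -5*sin(2*x**3)/2.
Answer: -5*sin(2*x**3)/2.


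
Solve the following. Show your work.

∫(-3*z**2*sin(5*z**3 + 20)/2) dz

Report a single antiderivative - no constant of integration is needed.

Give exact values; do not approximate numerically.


Step 1. Substitute u = z**3 + 4, turning ∫(-3*z**2*sin(5*z**3 + 20)/2) dz into ∫(-sin(5*u)/2) du: now ∫(-sin(5*u)/2) du.
Step 2. Evaluate the standard form: now cos(5*u)/10.
Step 3. Substitute back u = z**3 + 4: now cos(5*z**3 + 20)/10.
Answer: cos(5*z**3 + 20)/10.


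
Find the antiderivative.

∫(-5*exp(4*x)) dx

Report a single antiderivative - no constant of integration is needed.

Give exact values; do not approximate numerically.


Answer: -5*exp(4*x)/4.


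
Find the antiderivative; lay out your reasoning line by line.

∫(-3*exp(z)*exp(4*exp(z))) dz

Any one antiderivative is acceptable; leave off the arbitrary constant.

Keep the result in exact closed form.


Step 1. Substitute u = exp(z), turning ∫(-3*exp(z)*exp(4*exp(z))) dz into ∫(-3*exp(4*u)) du: now ∫(-3*exp(4*u)) du.
Step 2. Evaluate the standard form: now -3*exp(4*u)/4.
Step 3. Substitute back u = exp(z): now -3*exp(4*exp(z))/4.
Answer: -3*exp(4*exp(z))/4.


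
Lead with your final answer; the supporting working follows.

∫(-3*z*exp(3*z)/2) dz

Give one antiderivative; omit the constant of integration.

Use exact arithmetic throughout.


The answer is -z*exp(3*z)/2 + exp(3*z)/6.
Step 1. Integrate ∫(-3*z*exp(3*z)/2) dz by parts with u = z, dv = (-3*exp(3*z)/2) dz, so v = -exp(3*z)/2: now -z*exp(3*z)/2 + ∫(exp(3*z)/2) dz.
Step 2. Evaluate the standard form: now -z*exp(3*z)/2 + exp(3*z)/6.
Answer: -z*exp(3*z)/2 + exp(3*z)/6.


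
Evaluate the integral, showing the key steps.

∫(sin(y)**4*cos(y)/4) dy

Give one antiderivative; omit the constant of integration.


Step 1. Substitute u = sin(y), turning ∫(sin(y)**4*cos(y)/4) dy into ∫(u**4/4) du: now ∫(u**4/4) du.
Step 2. Evaluate the standard form: now u**5/20.
Step 3. Substitute back u = sin(y): now sin(y)**5/20.
Answer: sin(y)**5/20.


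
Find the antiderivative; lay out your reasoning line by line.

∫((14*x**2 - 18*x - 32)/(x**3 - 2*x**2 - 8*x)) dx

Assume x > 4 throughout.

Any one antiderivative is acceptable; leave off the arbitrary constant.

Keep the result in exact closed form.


Step 1. Decompose ∫((14*x**2 - 18*x - 32)/(x**3 - 2*x**2 - 8*x)) dx by partial fractions, (14*x**2 - 18*x - 32)/(x**3 - 2*x**2 - 8*x) = 5/(x + 2) + 5/(x - 4) + 4/x: now ∫(4/x) dx + ∫(5/(x - 4)) dx + ∫(5/(x + 2)) dx.
Step 2. Evaluate the standard form [assuming x > 4]: now 5*log(x - 4) + ∫(4/x) dx + ∫(5/(x + 2)) dx.
Step 3. Evaluate the standard form [assuming x > 0]: now 4*log(x) + 5*log(x - 4) + ∫(5/(x + 2)) dx.
Step 4. Evaluate the standard form [assuming x > -2]: now 4*log(x) + 5*log(x - 4) + 5*log(x + 2).
Answer: 4*log(x) + 5*log(x - 4) + 5*log(x + 2).


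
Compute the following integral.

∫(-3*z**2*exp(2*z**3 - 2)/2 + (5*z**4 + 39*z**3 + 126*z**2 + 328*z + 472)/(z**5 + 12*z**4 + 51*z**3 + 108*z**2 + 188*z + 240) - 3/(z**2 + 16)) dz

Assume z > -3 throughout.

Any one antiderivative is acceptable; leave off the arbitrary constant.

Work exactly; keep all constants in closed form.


Answer: -exp(2*z**3 - 2)/4 - log(z + 3) + 2*log(z + 4) + 4*log(z + 5) - 3*atan(z/4)/4 + 2*atan(z/2).


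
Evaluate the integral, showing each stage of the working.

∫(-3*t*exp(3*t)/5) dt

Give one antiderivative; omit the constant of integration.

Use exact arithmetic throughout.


Step 1. Integrate ∫(-3*t*exp(3*t)/5) dt by parts with u = t, dv = (-3*exp(3*t)/5) dt, so v = -exp(3*t)/5: now -t*exp(3*t)/5 + ∫(exp(3*t)/5) dt.
Step 2. Evaluate the standard form: now -t*exp(3*t)/5 + exp(3*t)/15.
Answer: -t*exp(3*t)/5 + exp(3*t)/15.


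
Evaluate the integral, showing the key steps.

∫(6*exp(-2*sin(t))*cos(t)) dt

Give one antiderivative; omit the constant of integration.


Step 1. Substitute u = sin(t), turning ∫(6*exp(-2*sin(t))*cos(t)) dt into ∫(6*exp(-2*u)) du: now ∫(6*exp(-2*u)) du.
Step 2. Evaluate the standard form: now -3*exp(-2*u).
Step 3. Substitute back u = sin(t): now -3*exp(-2*sin(t)).
Answer: -3*exp(-2*sin(t)).


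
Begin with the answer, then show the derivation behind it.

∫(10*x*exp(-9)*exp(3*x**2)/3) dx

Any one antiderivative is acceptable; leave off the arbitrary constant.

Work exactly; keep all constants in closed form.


The answer is 5*exp(3*x**2 - 9)/9.
Step 1. Substitute u = x**2 - 3, turning ∫(10*x*exp(-9)*exp(3*x**2)/3) dx into ∫(5*exp(3*u)/3) du: now ∫(5*exp(3*u)/3) du.
Step 2. Evaluate the standard form: now 5*exp(3*u)/9.
Step 3. Substitute back u = x**2 - 3: now 5*exp(3*x**2 - 9)/9.
Answer: 5*exp(3*x**2 - 9)/9.


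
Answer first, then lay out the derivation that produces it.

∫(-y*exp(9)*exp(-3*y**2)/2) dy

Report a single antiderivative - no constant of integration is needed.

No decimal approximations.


The answer is exp(9 - 3*y**2)/12.
Step 1. Substitute u = y**2 - 3, turning ∫(-y*exp(9)*exp(-3*y**2)/2) dy into ∫(-exp(-3*u)/4) du: now ∫(-exp(-3*u)/4) du.
Step 2. Evaluate the standard form: now exp(-3*u)/12.
Step 3. Substitute back u = y**2 - 3: now exp(9 - 3*y**2)/12.
Answer: exp(9 - 3*y**2)/12.


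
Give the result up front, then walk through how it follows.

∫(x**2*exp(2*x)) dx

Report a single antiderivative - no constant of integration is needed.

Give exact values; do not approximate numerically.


The answer is x**2*exp(2*x)/2 - x*exp(2*x)/2 + exp(2*x)/4.
Step 1. Integrate ∫(x**2*exp(2*x)) dx by parts with u = x**2, dv = (exp(2*x)) dx, so v = exp(2*x)/2: now x**2*exp(2*x)/2 + ∫(-x*exp(2*x)) dx.
Step 2. Integrate ∫(-x*exp(2*x)) dx by parts with u = x, dv = (-exp(2*x)) dx, so v = -exp(2*x)/2: now x**2*exp(2*x)/2 - x*exp(2*x)/2 + ∫(exp(2*x)/2) dx.
Step 3. Evaluate the standard form: now x**2*exp(2*x)/2 - x*exp(2*x)/2 + exp(2*x)/4.
Answer: x**2*exp(2*x)/2 - x*exp(2*x)/2 + exp(2*x)/4.


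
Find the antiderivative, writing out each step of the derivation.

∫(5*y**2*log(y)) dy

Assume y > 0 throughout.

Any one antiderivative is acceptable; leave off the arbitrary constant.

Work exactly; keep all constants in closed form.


Step 1. Integrate ∫(5*y**2*log(y)) dy by parts with u = log(y), dv = (5*y**2) dy, so v = 5*y**3/3 [assuming y > 0]: now 5*y**3*log(y)/3 + ∫(-5*y**2/3) dy.
Step 2. Evaluate the standard form: now 5*y**3*log(y)/3 - 5*y**3/9.
Answer: 5*y**3*log(y)/3 - 5*y**3/9.


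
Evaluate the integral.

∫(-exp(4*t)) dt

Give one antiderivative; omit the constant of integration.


Answer: -exp(4*t)/4.


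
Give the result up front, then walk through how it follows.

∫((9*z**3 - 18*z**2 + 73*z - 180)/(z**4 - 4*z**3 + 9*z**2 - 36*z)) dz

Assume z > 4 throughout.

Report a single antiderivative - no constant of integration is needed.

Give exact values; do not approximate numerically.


The answer is 5*log(z) + 4*log(z - 4) + 2*atan(z/3)/3.
Step 1. Decompose ∫((9*z**3 - 18*z**2 + 73*z - 180)/(z**4 - 4*z**3 + 9*z**2 - 36*z)) dz by partial fractions, (9*z**3 - 18*z**2 + 73*z - 180)/(z**4 - 4*z**3 + 9*z**2 - 36*z) = 2/(z**2 + 9) + 4/(z - 4) + 5/z: now ∫(5/z) dz + ∫(4/(z - 4)) dz + ∫(2/(z**2 + 9)) dz.
Step 2. Evaluate the standard form [assuming z > 4]: now 4*log(z - 4) + ∫(5/z) dz + ∫(2/(z**2 + 9)) dz.
Step 3. Evaluate the standard form [assuming z > 0]: now 5*log(z) + 4*log(z - 4) + ∫(2/(z**2 + 9)) dz.
Step 4. Evaluate the standard form: now 5*log(z) + 4*log(z - 4) + 2*atan(z/3)/3.
Answer: 5*log(z) + 4*log(z - 4) + 2*atan(z/3)/3.


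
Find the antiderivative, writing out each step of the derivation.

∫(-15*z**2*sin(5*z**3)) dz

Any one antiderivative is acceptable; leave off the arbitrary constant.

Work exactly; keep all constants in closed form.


Step 1. Substitute u = z**3, turning ∫(-15*z**2*sin(5*z**3)) dz into ∫(-5*sin(5*u)) du: now ∫(-5*sin(5*u)) du.
Step 2. Evaluate the standard form: now cos(5*u).
Step 3. Substitute back u = z**3: now cos(5*z**3).
Answer: cos(5*z**3).


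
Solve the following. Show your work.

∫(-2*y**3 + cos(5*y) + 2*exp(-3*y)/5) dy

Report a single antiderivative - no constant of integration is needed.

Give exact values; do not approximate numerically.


Step 1. Rewrite: now ∫(-2*y**3) dy + ∫(2*exp(-3*y)/5) dy + ∫(cos(5*y)) dy.
Step 2. Evaluate the standard form: now -y**4/2 + ∫(2*exp(-3*y)/5) dy + ∫(cos(5*y)) dy.
Step 3. Evaluate the standard form: now -y**4/2 + ∫(cos(5*y)) dy - 2*exp(-3*y)/15.
Step 4. Evaluate the standard form: now -y**4/2 + sin(5*y)/5 - 2*exp(-3*y)/15.
Answer: -y**4/2 + sin(5*y)/5 - 2*exp(-3*y)/15.


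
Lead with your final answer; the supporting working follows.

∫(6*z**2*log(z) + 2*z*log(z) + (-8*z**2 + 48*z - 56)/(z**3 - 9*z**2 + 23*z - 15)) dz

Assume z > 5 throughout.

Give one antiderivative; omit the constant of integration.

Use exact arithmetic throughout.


The answer is 2*z**3*log(z) - 2*z**3/3 + z**2*log(z) - z**2/2 - 2*log(z - 5) - 4*log(z - 3) - 2*log(z - 1).
Step 1. Rewrite: now ∫(2*z*log(z)) dz + ∫(6*z**2*log(z)) dz + ∫((-8*z**2 + 48*z - 56)/(z**3 - 9*z**2 + 23*z - 15)) dz.
Step 2. Integrate ∫(6*z**2*log(z)) dz by parts with u = log(z), dv = (6*z**2) dz, so v = 2*z**3 [assuming z > 0]: now 2*z**3*log(z) + ∫(-2*z**2) dz + ∫(2*z*log(z)) dz + ∫((-8*z**2 + 48*z - 56)/(z**3 - 9*z**2 + 23*z - 15)) dz.
Step 3. Evaluate the standard form: now 2*z**3*log(z) - 2*z**3/3 + ∫(2*z*log(z)) dz + ∫((-8*z**2 + 48*z - 56)/(z**3 - 9*z**2 + 23*z - 15)) dz.
Step 4. Decompose ∫((-8*z**2 + 48*z - 56)/(z**3 - 9*z**2 + 23*z - 15)) dz by partial fractions, (-8*z**2 + 48*z - 56)/(z**3 - 9*z**2 + 23*z - 15) = -2/(z - 1) - 4/(z - 3) - 2/(z - 5): now 2*z**3*log(z) - 2*z**3/3 + ∫(2*z*log(z)) dz + ∫(-2/(z - 5)) dz + ∫(-4/(z - 3)) dz + ∫(-2/(z - 1)) dz.
Step 5. Evaluate the standard form [assuming z > 1]: now 2*z**3*log(z) - 2*z**3/3 - 2*log(z - 1) + ∫(2*z*log(z)) dz + ∫(-2/(z - 5)) dz + ∫(-4/(z - 3)) dz.
Step 6. Evaluate the standard form [assuming z > 5]: now 2*z**3*log(z) - 2*z**3/3 - 2*log(z - 5) - 2*log(z - 1) + ∫(2*z*log(z)) dz + ∫(-4/(z - 3)) dz.
Step 7. Evaluate the standard form [assuming z > 3]: now 2*z**3*log(z) - 2*z**3/3 - 2*log(z - 5) - 4*log(z - 3) - 2*log(z - 1) + ∫(2*z*log(z)) dz.
Step 8. Integrate ∫(2*z*log(z)) dz by parts with u = log(z), dv = (2*z) dz, so v = z**2 [assuming z > 0]: now 2*z**3*log(z) - 2*z**3/3 + z**2*log(z) - 2*log(z - 5) - 4*log(z - 3) - 2*log(z - 1) + ∫(-z) dz.
Step 9. Evaluate the standard form: now 2*z**3*log(z) - 2*z**3/3 + z**2*log(z) - z**2/2 - 2*log(z - 5) - 4*log(z - 3) - 2*log(z - 1).
Answer: 2*z**3*log(z) - 2*z**3/3 + z**2*log(z) - z**2/2 - 2*log(z - 5) - 4*log(z - 3) - 2*log(z - 1).


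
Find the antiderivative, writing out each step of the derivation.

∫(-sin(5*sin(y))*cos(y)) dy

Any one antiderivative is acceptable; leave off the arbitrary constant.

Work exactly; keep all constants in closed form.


Step 1. Substitute u = sin(y), turning ∫(-sin(5*sin(y))*cos(y)) dy into ∫(-sin(5*u)) du: now ∫(-sin(5*u)) du.
Step 2. Evaluate the standard form: now cos(5*u)/5.
Step 3. Substitute back u = sin(y): now cos(5*sin(y))/5.
Answer: cos(5*sin(y))/5.


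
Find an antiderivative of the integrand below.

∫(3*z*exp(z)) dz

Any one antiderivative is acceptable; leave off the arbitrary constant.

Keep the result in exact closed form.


Answer: 3*z*exp(z) - 3*exp(z).


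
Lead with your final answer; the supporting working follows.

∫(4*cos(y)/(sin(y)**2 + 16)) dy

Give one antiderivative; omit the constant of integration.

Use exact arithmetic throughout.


The answer is atan(sin(y)/4).
Step 1. Substitute u = sin(y), turning ∫(4*cos(y)/(sin(y)**2 + 16)) dy into ∫(4/(u**2 + 16)) du: now ∫(4/(u**2 + 16)) du.
Step 2. Evaluate the standard form: now atan(u/4).
Step 3. Substitute back u = sin(y): now atan(sin(y)/4).
Answer: atan(sin(y)/4).


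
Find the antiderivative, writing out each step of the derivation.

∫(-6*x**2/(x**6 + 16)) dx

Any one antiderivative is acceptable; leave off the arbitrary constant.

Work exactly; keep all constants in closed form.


Step 1. Substitute u = x**3, turning ∫(-6*x**2/(x**6 + 16)) dx into ∫(-2/(u**2 + 16)) du: now ∫(-2/(u**2 + 16)) du.
Step 2. Evaluate the standard form: now -atan(u/4)/2.
Step 3. Substitute back u = x**3: now -atan(x**3/4)/2.
Answer: -atan(x**3/4)/2.


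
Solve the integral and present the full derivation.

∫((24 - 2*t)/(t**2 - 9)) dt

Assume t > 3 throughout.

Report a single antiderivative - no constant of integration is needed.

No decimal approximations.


Step 1. Decompose ∫((24 - 2*t)/(t**2 - 9)) dt by partial fractions, (24 - 2*t)/(t**2 - 9) = -5/(t + 3) + 3/(t - 3): now ∫(3/(t - 3)) dt + ∫(-5/(t + 3)) dt.
Step 2. Evaluate the standard form [assuming t > -3]: now -5*log(t + 3) + ∫(3/(t - 3)) dt.
Step 3. Evaluate the standard form [assuming t > 3]: now 3*log(t - 3) - 5*log(t + 3).
Answer: 3*log(t - 3) - 5*log(t + 3).


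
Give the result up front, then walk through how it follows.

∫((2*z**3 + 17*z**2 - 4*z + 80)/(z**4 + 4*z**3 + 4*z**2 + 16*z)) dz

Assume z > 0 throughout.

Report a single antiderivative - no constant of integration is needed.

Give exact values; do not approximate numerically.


The answer is 5*log(z) - 3*log(z + 4) - 3*atan(z/2)/2.
Step 1. Decompose ∫((2*z**3 + 17*z**2 - 4*z + 80)/(z**4 + 4*z**3 + 4*z**2 + 16*z)) dz by partial fractions, (2*z**3 + 17*z**2 - 4*z + 80)/(z**4 + 4*z**3 + 4*z**2 + 16*z) = -3/(z**2 + 4) - 3/(z + 4) + 5/z: now ∫(5/z) dz + ∫(-3/(z + 4)) dz + ∫(-3/(z**2 + 4)) dz.
Step 2. Evaluate the standard form [assuming z > -4]: now -3*log(z + 4) + ∫(5/z) dz + ∫(-3/(z**2 + 4)) dz.
Step 3. Evaluate the standard form [assuming z > 0]: now 5*log(z) - 3*log(z + 4) + ∫(-3/(z**2 + 4)) dz.
Step 4. Evaluate the standard form: now 5*log(z) - 3*log(z + 4) - 3*atan(z/2)/2.
Answer: 5*log(z) - 3*log(z + 4) - 3*atan(z/2)/2.


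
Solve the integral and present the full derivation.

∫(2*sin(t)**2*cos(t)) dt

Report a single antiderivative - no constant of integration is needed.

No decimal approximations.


Step 1. Substitute u = sin(t), turning ∫(2*sin(t)**2*cos(t)) dt into ∫(2*u**2) du: now ∫(2*u**2) du.
Step 2. Evaluate the standard form: now 2*u**3/3.
Step 3. Substitute back u = sin(t): now 2*sin(t)**3/3.
Answer: 2*sin(t)**3/3.


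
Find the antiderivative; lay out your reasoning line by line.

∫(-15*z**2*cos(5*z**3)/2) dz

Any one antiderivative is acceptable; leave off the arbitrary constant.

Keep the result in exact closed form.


Step 1. Substitute u = z**3, turning ∫(-15*z**2*cos(5*z**3)/2) dz into ∫(-5*cos(5*u)/2) du: now ∫(-5*cos(5*u)/2) du.
Step 2. Evaluate the standard form: now -sin(5*u)/2.
Step 3. Substitute back u = z**3: now -sin(5*z**3)/2.
Answer: -sin(5*z**3)/2.


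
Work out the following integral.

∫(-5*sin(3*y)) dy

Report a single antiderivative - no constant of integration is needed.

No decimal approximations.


Answer: 5*cos(3*y)/3.


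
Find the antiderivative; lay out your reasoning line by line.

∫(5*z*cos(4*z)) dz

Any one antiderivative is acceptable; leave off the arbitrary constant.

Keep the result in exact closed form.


Step 1. Integrate ∫(5*z*cos(4*z)) dz by parts with u = z, dv = (5*cos(4*z)) dz, so v = 5*sin(4*z)/4: now 5*z*sin(4*z)/4 + ∫(-5*sin(4*z)/4) dz.
Step 2. Evaluate the standard form: now 5*z*sin(4*z)/4 + 5*cos(4*z)/16.
Answer: 5*z*sin(4*z)/4 + 5*cos(4*z)/16.


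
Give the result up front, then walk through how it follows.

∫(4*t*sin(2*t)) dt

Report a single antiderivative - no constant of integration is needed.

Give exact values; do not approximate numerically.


The answer is -2*t*cos(2*t) + sin(2*t).
Step 1. Integrate ∫(4*t*sin(2*t)) dt by parts with u = t, dv = (4*sin(2*t)) dt, so v = -2*cos(2*t): now -2*t*cos(2*t) + ∫(2*cos(2*t)) dt.
Step 2. Evaluate the standard form: now -2*t*cos(2*t) + sin(2*t).
Answer: -2*t*cos(2*t) + sin(2*t).


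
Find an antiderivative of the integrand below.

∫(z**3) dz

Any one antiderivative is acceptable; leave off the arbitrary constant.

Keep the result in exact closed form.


Answer: z**4/4.


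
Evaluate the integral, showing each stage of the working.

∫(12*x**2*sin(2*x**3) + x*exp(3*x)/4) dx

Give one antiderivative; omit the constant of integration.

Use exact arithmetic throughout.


Step 1. Rewrite: now ∫(x*exp(3*x)/4) dx + ∫(12*x**2*sin(2*x**3)) dx.
Step 2. Integrate ∫(x*exp(3*x)/4) dx by parts with u = x, dv = (exp(3*x)/4) dx, so v = exp(3*x)/12: now x*exp(3*x)/12 + ∫(12*x**2*sin(2*x**3)) dx + ∫(-exp(3*x)/12) dx.
Step 3. Evaluate the standard form: now x*exp(3*x)/12 - exp(3*x)/36 + ∫(12*x**2*sin(2*x**3)) dx.
Step 4. Substitute u = x**3, turning ∫(12*x**2*sin(2*x**3)) dx into ∫(4*sin(2*u)) du: now x*exp(3*x)/12 - exp(3*x)/36 + ∫(4*sin(2*u)) du.
Step 5. Evaluate the standard form: now x*exp(3*x)/12 - exp(3*x)/36 - 2*cos(2*u).
Step 6. Substitute back u = x**3: now x*exp(3*x)/12 - exp(3*x)/36 - 2*cos(2*x**3).
Answer: x*exp(3*x)/12 - exp(3*x)/36 - 2*cos(2*x**3).


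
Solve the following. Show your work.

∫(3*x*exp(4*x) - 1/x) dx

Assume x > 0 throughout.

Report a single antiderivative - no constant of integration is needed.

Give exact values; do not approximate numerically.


Step 1. Rewrite: now ∫(-1/x) dx + ∫(3*x*exp(4*x)) dx.
Step 2. Evaluate the standard form [assuming x > 0]: now -log(x) + ∫(3*x*exp(4*x)) dx.
Step 3. Integrate ∫(3*x*exp(4*x)) dx by parts with u = x, dv = (3*exp(4*x)) dx, so v = 3*exp(4*x)/4: now 3*x*exp(4*x)/4 - log(x) + ∫(-3*exp(4*x)/4) dx.
Step 4. Evaluate the standard form: now 3*x*exp(4*x)/4 - 3*exp(4*x)/16 - log(x).
Answer: 3*x*exp(4*x)/4 - 3*exp(4*x)/16 - log(x).


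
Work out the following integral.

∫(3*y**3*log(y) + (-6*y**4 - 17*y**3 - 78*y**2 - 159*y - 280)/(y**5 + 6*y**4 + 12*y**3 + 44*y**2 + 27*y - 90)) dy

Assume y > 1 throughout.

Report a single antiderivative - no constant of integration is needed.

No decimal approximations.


Answer: 3*y**4*log(y)/4 - 3*y**4/16 - 3*log(y - 1) + 2*log(y + 2) - 5*log(y + 5) + atan(y/3)/3.


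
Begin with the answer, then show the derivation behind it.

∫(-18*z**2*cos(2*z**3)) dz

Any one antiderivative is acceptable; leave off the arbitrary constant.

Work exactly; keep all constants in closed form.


The answer is -3*sin(2*z**3).
Step 1. Substitute u = z**3, turning ∫(-18*z**2*cos(2*z**3)) dz into ∫(-6*cos(2*u)) du: now ∫(-6*cos(2*u)) du.
Step 2. Evaluate the standard form: now -3*sin(2*u).
Step 3. Substitute back u = z**3: now -3*sin(2*z**3).
Answer: -3*sin(2*z**3).


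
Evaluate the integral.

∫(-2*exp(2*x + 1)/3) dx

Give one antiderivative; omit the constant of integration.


Answer: -exp(2*x + 1)/3.


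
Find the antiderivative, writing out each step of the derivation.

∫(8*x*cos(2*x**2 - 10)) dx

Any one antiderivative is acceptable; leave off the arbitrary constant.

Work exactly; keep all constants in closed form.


Step 1. Substitute u = x**2 - 5, turning ∫(8*x*cos(2*x**2 - 10)) dx into ∫(4*cos(2*u)) du: now ∫(4*cos(2*u)) du.
Step 2. Evaluate the standard form: now 2*sin(2*u).
Step 3. Substitute back u = x**2 - 5: now 2*sin(2*x**2 - 10).
Answer: 2*sin(2*x**2 - 10).


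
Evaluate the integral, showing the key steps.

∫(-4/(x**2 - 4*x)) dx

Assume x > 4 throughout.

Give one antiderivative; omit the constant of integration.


Step 1. Decompose ∫(-4/(x**2 - 4*x)) dx by partial fractions, -4/(x**2 - 4*x) = -1/(x - 4) + 1/x: now ∫(1/x) dx + ∫(-1/(x - 4)) dx.
Step 2. Evaluate the standard form [assuming x > 4]: now -log(x - 4) + ∫(1/x) dx.
Step 3. Evaluate the standard form [assuming x > 0]: now log(x) - log(x - 4).
Answer: log(x) - log(x - 4).


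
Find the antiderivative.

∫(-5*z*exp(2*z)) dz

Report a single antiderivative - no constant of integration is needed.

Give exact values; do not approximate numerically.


Answer: -5*z*exp(2*z)/2 + 5*exp(2*z)/4.


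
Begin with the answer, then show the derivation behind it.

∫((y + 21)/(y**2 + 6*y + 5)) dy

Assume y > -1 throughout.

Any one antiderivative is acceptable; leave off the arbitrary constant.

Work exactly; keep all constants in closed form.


The answer is 5*log(y + 1) - 4*log(y + 5).
Step 1. Decompose ∫((y + 21)/(y**2 + 6*y + 5)) dy by partial fractions, (y + 21)/(y**2 + 6*y + 5) = -4/(y + 5) + 5/(y + 1): now ∫(5/(y + 1)) dy + ∫(-4/(y + 5)) dy.
Step 2. Evaluate the standard form [assuming y > -1]: now 5*log(y + 1) + ∫(-4/(y + 5)) dy.
Step 3. Evaluate the standard form [assuming y > -5]: now 5*log(y + 1) - 4*log(y + 5).
Answer: 5*log(y + 1) - 4*log(y + 5).
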